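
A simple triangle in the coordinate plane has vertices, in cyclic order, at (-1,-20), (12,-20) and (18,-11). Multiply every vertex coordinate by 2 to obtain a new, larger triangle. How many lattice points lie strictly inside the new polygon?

Using the shoelace formula, 2A = |((-1)·(-20) − 12·(-20)) + (12·(-11) − 18·(-20)) + (18·(-20) − (-1)·(-11))| = 117, so the area is 58.5.
Summing gcd(|Δx|,|Δy|) over the edges gives the boundary count: gcd(13,0) + gcd(6,9) + gcd(19,9) = 13+3+1 = 17.
Scaling by 2 multiplies the area by 2² = 4 (so the new area is 234) and multiplies the boundary lattice-point count by 2, giving 34.
By Pick's theorem, the interior count of the dilated polygon is 234 − 34/2 + 1 = 218.

218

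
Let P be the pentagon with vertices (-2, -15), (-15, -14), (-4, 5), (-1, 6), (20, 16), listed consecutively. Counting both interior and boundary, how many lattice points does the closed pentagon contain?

By the shoelace formula, twice the signed area is |[(-2)·(-14) − (-15)·(-15)] + [(-15)·5 − (-4)·(-14)] + [(-4)·6 − (-1)·5] + [(-1)·16 − 20·6] + [20·(-15) − (-2)·16]| = 751, so the area is 375.5.
The number of boundary lattice points is Σ gcd(|Δx|,|Δy|) = gcd(13,1) + gcd(11,19) + gcd(3,1) + gcd(21,10) + gcd(22,31) = 1+1+1+1+1 = 5.
Pick's theorem gives I = A − B/2 + 1 = 375.5 − 5/2 + 1 = 374, so the closed region contains I + B = 374 + 5 = 379 lattice points.

379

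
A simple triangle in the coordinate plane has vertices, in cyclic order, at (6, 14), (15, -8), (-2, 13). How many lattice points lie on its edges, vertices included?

3

The number of boundary lattice points is Σ gcd(|Δx|,|Δy|) = gcd(9,22) + gcd(17,21) + gcd(8,1) = 1+1+1 = 3.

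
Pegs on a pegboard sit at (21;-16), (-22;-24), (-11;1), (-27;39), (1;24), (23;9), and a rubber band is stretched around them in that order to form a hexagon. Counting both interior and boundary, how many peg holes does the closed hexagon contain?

By the shoelace formula, twice the signed area is |[21·(-24) − (-22)·(-16)] + [(-22)·1 − (-11)·(-24)] + [(-11)·39 − (-27)·1] + [(-27)·24 − 1·39] + [1·9 − 23·24] + [23·(-16) − 21·9]| = 3331, so the area is 1665.5.
Along each edge there are gcd(|Δx|,|Δy|)+1 lattice points, so counting each shared vertex once the boundary has gcd(43,8) + gcd(11,25) + gcd(16,38) + gcd(28,15) + gcd(22,15) + gcd(2,25) = 1+1+2+1+1+1 = 7.
Pick's theorem gives I = A − B/2 + 1 = 1665.5 − 7/2 + 1 = 1663, so the closed region contains I + B = 1663 + 7 = 1670 lattice points.

1670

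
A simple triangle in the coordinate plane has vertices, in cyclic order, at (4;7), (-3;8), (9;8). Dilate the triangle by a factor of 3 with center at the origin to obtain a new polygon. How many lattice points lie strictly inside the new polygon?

Using the shoelace formula, 2A = |(4·8 − (-3)·7) + ((-3)·8 − 9·8) + (9·7 − 4·8)| = 12, so the area is 6.
Summing gcd(|Δx|,|Δy|) over the edges gives the boundary count: gcd(7,1) + gcd(12,0) + gcd(5,1) = 1+12+1 = 14.
Scaling by 3 multiplies the area by 3² = 9 (so the new area is 54) and multiplies the boundary lattice-point count by 3, giving 42.
By Pick's theorem, the interior count of the dilated polygon is 54 − 42/2 + 1 = 34.

34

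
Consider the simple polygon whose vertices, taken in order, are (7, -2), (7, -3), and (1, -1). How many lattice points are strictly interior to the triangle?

The shoelace formula gives twice the area as |(7·(-3) − 7·(-2)) + (7·(-1) − 1·(-3)) + (1·(-2) − 7·(-1))| = 6, so the area is 3.
Summing gcd(|Δx|,|Δy|) over the edges gives the boundary count: gcd(0,1) + gcd(6,2) + gcd(6,1) = 1+2+1 = 4.
By Pick's theorem A = I + B/2 − 1, so I = 3 − 4/2 + 1 = 2.

2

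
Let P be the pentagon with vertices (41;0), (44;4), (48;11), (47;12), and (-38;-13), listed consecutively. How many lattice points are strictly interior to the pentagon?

Using the shoelace formula, 2A = |(41·4 − 44·0) + (44·11 − 48·4) + (48·12 − 47·11) + (47·(-13) − (-38)·12) + ((-38)·0 − 41·(-13))| = 893, so the area is 446.5.
The number of boundary lattice points is Σ gcd(|Δx|,|Δy|) = gcd(3,4) + gcd(4,7) + gcd(1,1) + gcd(85,25) + gcd(79,13) = 1+1+1+5+1 = 9.
Pick's theorem gives I = A − B/2 + 1 = 446.5 − 9/2 + 1 = 443.

443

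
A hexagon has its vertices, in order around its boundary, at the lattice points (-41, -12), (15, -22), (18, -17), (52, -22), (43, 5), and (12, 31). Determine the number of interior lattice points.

2652

Using the shoelace formula, 2A = |[(-41)·(-22) − 15·(-12)] + [15·(-17) − 18·(-22)] + [18·(-22) − 52·(-17)] + [52·5 − 43·(-22)] + [43·31 − 12·5] + [12·(-12) − (-41)·31]| = 5317, so the area is 2658.5.
Along each edge there are gcd(|Δx|,|Δy|)+1 lattice points, so counting each shared vertex once the boundary has gcd(56,10) + gcd(3,5) + gcd(34,5) + gcd(9,27) + gcd(31,26) + gcd(53,43) = 2+1+1+9+1+1 = 15.
Pick's theorem gives I = A − B/2 + 1 = 2658.5 − 15/2 + 1 = 2652.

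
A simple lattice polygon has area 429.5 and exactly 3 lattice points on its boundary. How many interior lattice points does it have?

Pick's theorem A = I + B/2 − 1 rearranges to I = A − B/2 + 1 = 429.5 − 3/2 + 1 = 429.

429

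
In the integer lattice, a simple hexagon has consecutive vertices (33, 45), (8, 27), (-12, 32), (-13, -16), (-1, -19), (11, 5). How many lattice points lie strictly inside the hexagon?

1231

By the shoelace formula, twice the signed area is |[33·27 − 8·45] + [8·32 − (-12)·27] + [(-12)·(-16) − (-13)·32] + [(-13)·(-19) − (-1)·(-16)] + [(-1)·5 − 11·(-19)] + [11·45 − 33·5]| = 2484, so the area is 1242.
The number of boundary lattice points is Σ gcd(|Δx|,|Δy|) = gcd(25,18) + gcd(20,5) + gcd(1,48) + gcd(12,3) + gcd(12,24) + gcd(22,40) = 1+5+1+3+12+2 = 24.
Pick's theorem gives I = A − B/2 + 1 = 1242 − 24/2 + 1 = 1231.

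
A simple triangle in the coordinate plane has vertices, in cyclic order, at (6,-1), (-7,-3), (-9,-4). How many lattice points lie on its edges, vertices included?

The number of boundary lattice points is Σ gcd(|Δx|,|Δy|) = gcd(13,2) + gcd(2,1) + gcd(15,3) = 1+1+3 = 5.

5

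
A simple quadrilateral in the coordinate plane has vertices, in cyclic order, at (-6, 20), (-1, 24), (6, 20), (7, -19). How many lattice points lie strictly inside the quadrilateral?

By the shoelace formula, twice the signed area is |((-6)·24 − (-1)·20) + ((-1)·20 − 6·24) + (6·(-19) − 7·20) + (7·20 − (-6)·(-19))| = 516, so the area is 258.
Along each edge there are gcd(|Δx|,|Δy|)+1 lattice points, so counting each shared vertex once the boundary has gcd(5,4) + gcd(7,4) + gcd(1,39) + gcd(13,39) = 1+1+1+13 = 16.
Pick's theorem gives I = A − B/2 + 1 = 258 − 16/2 + 1 = 251.

251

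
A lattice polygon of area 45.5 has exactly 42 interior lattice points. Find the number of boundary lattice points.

Pick's theorem gives A = I + B/2 − 1, so B = 2(A − I + 1) = 2(45.5 − 42 + 1) = 9.

9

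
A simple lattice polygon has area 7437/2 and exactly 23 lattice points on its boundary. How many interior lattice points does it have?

From Pick's theorem, I = A − B/2 + 1 = 7437/2 − 23/2 + 1 = 3708.

3708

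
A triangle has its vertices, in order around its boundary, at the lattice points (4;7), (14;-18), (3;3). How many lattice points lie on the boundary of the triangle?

7

Along each edge there are gcd(|Δx|,|Δy|)+1 lattice points, so counting each shared vertex once the boundary has gcd(10,25) + gcd(11,21) + gcd(1,4) = 5+1+1 = 7.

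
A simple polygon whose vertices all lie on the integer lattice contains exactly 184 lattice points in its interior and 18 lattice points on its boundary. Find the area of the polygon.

192

Pick's theorem states A = I + B/2 − 1, so A = 184 + 18/2 − 1 = 192.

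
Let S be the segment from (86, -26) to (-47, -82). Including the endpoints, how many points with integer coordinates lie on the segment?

8

The number of lattice points on a segment between lattice points is gcd(|Δx|,|Δy|) + 1 = gcd(133,56) + 1 = 7 + 1 = 8.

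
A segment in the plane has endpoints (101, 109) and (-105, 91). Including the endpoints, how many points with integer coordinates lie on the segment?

The number of lattice points on a segment between lattice points is gcd(|Δx|,|Δy|) + 1 = gcd(206,18) + 1 = 2 + 1 = 3.

3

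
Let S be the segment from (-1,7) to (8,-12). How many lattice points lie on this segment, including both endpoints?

2

The number of lattice points on a segment between lattice points is gcd(|Δx|,|Δy|) + 1 = gcd(9,19) + 1 = 1 + 1 = 2.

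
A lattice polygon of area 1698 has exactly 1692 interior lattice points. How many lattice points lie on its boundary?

Pick's theorem gives A = I + B/2 − 1, so B = 2(A − I + 1) = 2(1698 − 1692 + 1) = 14.

14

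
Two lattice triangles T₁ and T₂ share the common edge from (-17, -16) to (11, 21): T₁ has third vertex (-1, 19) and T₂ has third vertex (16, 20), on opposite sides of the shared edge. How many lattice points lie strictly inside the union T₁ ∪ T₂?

298

The union is the simple quadrilateral with vertices (-17, -16), (-1, 19), (11, 21), (16, 20) in order.
The shoelace formula gives twice the area as |[(-17)·19 − (-1)·(-16)] + [(-1)·21 − 11·19] + [11·20 − 16·21] + [16·(-16) − (-17)·20]| = 601, so the area is 300.5.
Summing gcd(|Δx|,|Δy|) over the edges gives the boundary count: gcd(16,35) + gcd(12,2) + gcd(5,1) + gcd(33,36) = 1+2+1+3 = 7.
By Pick's theorem I = A − B/2 + 1 = 300.5 − 7/2 + 1 = 298.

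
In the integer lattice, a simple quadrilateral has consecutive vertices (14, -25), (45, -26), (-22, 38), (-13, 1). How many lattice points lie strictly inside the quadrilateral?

Using the shoelace formula, 2A = |[14·(-26) − 45·(-25)] + [45·38 − (-22)·(-26)] + [(-22)·1 − (-13)·38] + [(-13)·(-25) − 14·1]| = 2682, so the area is 1341.
Along each edge there are gcd(|Δx|,|Δy|)+1 lattice points, so counting each shared vertex once the boundary has gcd(31,1) + gcd(67,64) + gcd(9,37) + gcd(27,26) = 1+1+1+1 = 4.
Pick's theorem gives I = A − B/2 + 1 = 1341 − 4/2 + 1 = 1340.

1340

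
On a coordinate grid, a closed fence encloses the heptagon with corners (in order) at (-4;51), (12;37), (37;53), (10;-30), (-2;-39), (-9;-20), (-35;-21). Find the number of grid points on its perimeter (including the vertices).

10

Summing gcd(|Δx|,|Δy|) over the edges gives the boundary count: gcd(16,14) + gcd(25,16) + gcd(27,83) + gcd(12,9) + gcd(7,19) + gcd(26,1) + gcd(31,72) = 2+1+1+3+1+1+1 = 10.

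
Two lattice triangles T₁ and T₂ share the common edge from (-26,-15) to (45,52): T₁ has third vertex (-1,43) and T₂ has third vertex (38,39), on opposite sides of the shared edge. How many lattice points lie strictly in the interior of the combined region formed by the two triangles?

The union is the simple quadrilateral with vertices (-26,-15), (-1,43), (45,52), (38,39) in order.
The shoelace formula gives twice the area as |[(-26)·43 − (-1)·(-15)] + [(-1)·52 − 45·43] + [45·39 − 38·52] + [38·(-15) − (-26)·39]| = 2897, so the area is 2897/2.
Summing gcd(|Δx|,|Δy|) over the edges gives the boundary count: gcd(25,58) + gcd(46,9) + gcd(7,13) + gcd(64,54) = 1+1+1+2 = 5.
By Pick's theorem I = A − B/2 + 1 = 2897/2 − 5/2 + 1 = 1447.

1447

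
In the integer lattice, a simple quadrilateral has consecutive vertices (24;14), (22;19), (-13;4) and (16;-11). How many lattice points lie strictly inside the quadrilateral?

522

Using the shoelace formula, 2A = |(24·19 − 22·14) + (22·4 − (-13)·19) + ((-13)·(-11) − 16·4) + (16·14 − 24·(-11))| = 1050, so the area is 525.
Along each edge there are gcd(|Δx|,|Δy|)+1 lattice points, so counting each shared vertex once the boundary has gcd(2,5) + gcd(35,15) + gcd(29,15) + gcd(8,25) = 1+5+1+1 = 8.
By Pick's theorem A = I + B/2 − 1, so I = 525 − 8/2 + 1 = 522.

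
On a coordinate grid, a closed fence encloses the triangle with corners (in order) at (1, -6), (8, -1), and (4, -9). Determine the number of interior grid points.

By the shoelace formula, twice the signed area is |[1·(-1) − 8·(-6)] + [8·(-9) − 4·(-1)] + [4·(-6) − 1·(-9)]| = 36, so the area is 18.
Along each edge there are gcd(|Δx|,|Δy|)+1 lattice points, so counting each shared vertex once the boundary has gcd(7,5) + gcd(4,8) + gcd(3,3) = 1+4+3 = 8.
Pick's theorem gives I = A − B/2 + 1 = 18 − 8/2 + 1 = 15.

15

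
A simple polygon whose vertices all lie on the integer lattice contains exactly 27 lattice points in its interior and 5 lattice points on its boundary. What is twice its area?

57

Pick's theorem states A = I + B/2 − 1, so A = 27 + 5/2 − 1 = 57/2.
Hence 2A = 57.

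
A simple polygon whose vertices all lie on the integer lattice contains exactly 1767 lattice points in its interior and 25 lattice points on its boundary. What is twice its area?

3557

By Pick's theorem, A = I + B/2 − 1 = 1767 + 25/2 − 1 = 3557/2.
Hence 2A = 3557.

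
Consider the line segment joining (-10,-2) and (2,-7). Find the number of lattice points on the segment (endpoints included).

2

The number of lattice points on a segment between lattice points is gcd(|Δx|,|Δy|) + 1 = gcd(12,5) + 1 = 1 + 1 = 2.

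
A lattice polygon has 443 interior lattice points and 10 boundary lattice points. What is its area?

447

By Pick's theorem, A = I + B/2 − 1 = 443 + 10/2 − 1 = 447.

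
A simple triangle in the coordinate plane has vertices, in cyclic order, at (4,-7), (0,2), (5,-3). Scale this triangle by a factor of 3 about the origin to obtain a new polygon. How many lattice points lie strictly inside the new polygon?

The shoelace formula gives twice the area as |[4·2 − 0·(-7)] + [0·(-3) − 5·2] + [5·(-7) − 4·(-3)]| = 25, so the area is 25/2.
Summing gcd(|Δx|,|Δy|) over the edges gives the boundary count: gcd(4,9) + gcd(5,5) + gcd(1,4) = 1+5+1 = 7.
Scaling by 3 multiplies the area by 3² = 9 (so the new area is 112.5) and multiplies the boundary lattice-point count by 3, giving 21.
By Pick's theorem, the interior count of the dilated polygon is 112.5 − 21/2 + 1 = 103.

103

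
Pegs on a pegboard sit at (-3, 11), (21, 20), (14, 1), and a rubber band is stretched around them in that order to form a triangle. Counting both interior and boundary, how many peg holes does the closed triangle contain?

200

The shoelace formula gives twice the area as |[(-3)·20 − 21·11] + [21·1 − 14·20] + [14·11 − (-3)·1]| = 393, so the area is 196.5.
The number of boundary lattice points is Σ gcd(|Δx|,|Δy|) = gcd(24,9) + gcd(7,19) + gcd(17,10) = 3+1+1 = 5.
Pick's theorem gives I = A − B/2 + 1 = 196.5 − 5/2 + 1 = 195, so the closed region contains I + B = 195 + 5 = 200 lattice points.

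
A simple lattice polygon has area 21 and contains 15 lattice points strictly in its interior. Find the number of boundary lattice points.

Pick's theorem gives A = I + B/2 − 1, so B = 2(A − I + 1) = 2(21 − 15 + 1) = 14.

14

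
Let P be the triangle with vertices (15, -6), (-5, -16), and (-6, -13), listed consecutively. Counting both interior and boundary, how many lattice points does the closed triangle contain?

Using the shoelace formula, 2A = |[15·(-16) − (-5)·(-6)] + [(-5)·(-13) − (-6)·(-16)] + [(-6)·(-6) − 15·(-13)]| = 70, so the area is 35.
The number of boundary lattice points is Σ gcd(|Δx|,|Δy|) = gcd(20,10) + gcd(1,3) + gcd(21,7) = 10+1+7 = 18.
Pick's theorem gives I = A − B/2 + 1 = 35 − 18/2 + 1 = 27, so the closed region contains I + B = 27 + 18 = 45 lattice points.

45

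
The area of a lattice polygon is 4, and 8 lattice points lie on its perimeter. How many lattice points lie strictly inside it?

Pick's theorem A = I + B/2 − 1 rearranges to I = A − B/2 + 1 = 4 − 8/2 + 1 = 1.

1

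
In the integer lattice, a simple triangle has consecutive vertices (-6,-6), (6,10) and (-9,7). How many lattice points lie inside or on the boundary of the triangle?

By the shoelace formula, twice the signed area is |((-6)·10 − 6·(-6)) + (6·7 − (-9)·10) + ((-9)·(-6) − (-6)·7)| = 204, so the area is 102.
The number of boundary lattice points is Σ gcd(|Δx|,|Δy|) = gcd(12,16) + gcd(15,3) + gcd(3,13) = 4+3+1 = 8.
Pick's theorem gives I = A − B/2 + 1 = 102 − 8/2 + 1 = 99, so the closed region contains I + B = 99 + 8 = 107 lattice points.

107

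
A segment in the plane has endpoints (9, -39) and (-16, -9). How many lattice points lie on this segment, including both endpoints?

The number of lattice points on a segment between lattice points is gcd(|Δx|,|Δy|) + 1 = gcd(25,30) + 1 = 5 + 1 = 6.

6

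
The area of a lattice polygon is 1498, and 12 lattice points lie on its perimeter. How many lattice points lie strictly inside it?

From Pick's theorem, I = A − B/2 + 1 = 1498 − 12/2 + 1 = 1493.

1493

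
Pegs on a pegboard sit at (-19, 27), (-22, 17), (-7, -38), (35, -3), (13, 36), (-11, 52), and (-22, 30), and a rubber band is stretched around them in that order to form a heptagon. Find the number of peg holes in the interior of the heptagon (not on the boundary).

Using the shoelace formula, 2A = |[(-19)·17 − (-22)·27] + [(-22)·(-38) − (-7)·17] + [(-7)·(-3) − 35·(-38)] + [35·36 − 13·(-3)] + [13·52 − (-11)·36] + [(-11)·30 − (-22)·52] + [(-22)·27 − (-19)·30]| = 5738, so the area is 2869.
Along each edge there are gcd(|Δx|,|Δy|)+1 lattice points, so counting each shared vertex once the boundary has gcd(3,10) + gcd(15,55) + gcd(42,35) + gcd(22,39) + gcd(24,16) + gcd(11,22) + gcd(3,3) = 1+5+7+1+8+11+3 = 36.
Pick's theorem gives I = A − B/2 + 1 = 2869 − 36/2 + 1 = 2852.

2852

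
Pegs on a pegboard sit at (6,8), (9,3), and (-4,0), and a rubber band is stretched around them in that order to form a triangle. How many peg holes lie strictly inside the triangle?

36

The shoelace formula gives twice the area as |[6·3 − 9·8] + [9·0 − (-4)·3] + [(-4)·8 − 6·0]| = 74, so the area is 37.
The number of boundary lattice points is Σ gcd(|Δx|,|Δy|) = gcd(3,5) + gcd(13,3) + gcd(10,8) = 1+1+2 = 4.
By Pick's theorem A = I + B/2 − 1, so I = 37 − 4/2 + 1 = 36.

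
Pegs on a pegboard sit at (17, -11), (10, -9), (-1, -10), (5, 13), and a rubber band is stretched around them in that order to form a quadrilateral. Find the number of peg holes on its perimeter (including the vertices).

Summing gcd(|Δx|,|Δy|) over the edges gives the boundary count: gcd(7,2) + gcd(11,1) + gcd(6,23) + gcd(12,24) = 1+1+1+12 = 15.

15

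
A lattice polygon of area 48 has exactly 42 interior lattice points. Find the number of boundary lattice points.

14

Pick's theorem gives A = I + B/2 − 1, so B = 2(A − I + 1) = 2(48 − 42 + 1) = 14.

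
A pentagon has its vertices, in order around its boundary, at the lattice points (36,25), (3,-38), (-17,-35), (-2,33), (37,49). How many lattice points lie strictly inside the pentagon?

2489

By the shoelace formula, twice the signed area is |(36·(-38) − 3·25) + (3·(-35) − (-17)·(-38)) + ((-17)·33 − (-2)·(-35)) + ((-2)·49 − 37·33) + (37·25 − 36·49)| = 4983, so the area is 2491.5.
Summing gcd(|Δx|,|Δy|) over the edges gives the boundary count: gcd(33,63) + gcd(20,3) + gcd(15,68) + gcd(39,16) + gcd(1,24) = 3+1+1+1+1 = 7.
By Pick's theorem A = I + B/2 − 1, so I = 2491.5 − 7/2 + 1 = 2489.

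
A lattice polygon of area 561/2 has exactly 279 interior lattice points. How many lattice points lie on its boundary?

Pick's theorem gives A = I + B/2 − 1, so B = 2(A − I + 1) = 2(561/2 − 279 + 1) = 5.

5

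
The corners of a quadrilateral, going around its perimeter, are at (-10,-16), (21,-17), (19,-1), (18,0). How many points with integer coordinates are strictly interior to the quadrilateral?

266

The shoelace formula gives twice the area as |((-10)·(-17) − 21·(-16)) + (21·(-1) − 19·(-17)) + (19·0 − 18·(-1)) + (18·(-16) − (-10)·0)| = 538, so the area is 269.
Summing gcd(|Δx|,|Δy|) over the edges gives the boundary count: gcd(31,1) + gcd(2,16) + gcd(1,1) + gcd(28,16) = 1+2+1+4 = 8.
By Pick's theorem A = I + B/2 − 1, so I = 269 − 8/2 + 1 = 266.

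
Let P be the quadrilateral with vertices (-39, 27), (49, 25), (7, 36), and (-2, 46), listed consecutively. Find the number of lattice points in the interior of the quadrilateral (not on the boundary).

The shoelace formula gives twice the area as |((-39)·25 − 49·27) + (49·36 − 7·25) + (7·46 − (-2)·36) + ((-2)·27 − (-39)·46)| = 1425, so the area is 712.5.
The number of boundary lattice points is Σ gcd(|Δx|,|Δy|) = gcd(88,2) + gcd(42,11) + gcd(9,10) + gcd(37,19) = 2+1+1+1 = 5.
Pick's theorem gives I = A − B/2 + 1 = 712.5 − 5/2 + 1 = 711.

711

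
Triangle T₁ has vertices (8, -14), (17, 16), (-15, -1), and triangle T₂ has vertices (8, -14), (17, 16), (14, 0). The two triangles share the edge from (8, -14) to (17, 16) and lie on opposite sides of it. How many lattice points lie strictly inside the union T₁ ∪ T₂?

The union is the simple quadrilateral with vertices (8, -14), (-15, -1), (17, 16), (14, 0) in order.
The shoelace formula gives twice the area as |[8·(-1) − (-15)·(-14)] + [(-15)·16 − 17·(-1)] + [17·0 − 14·16] + [14·(-14) − 8·0]| = 861, so the area is 430.5.
Summing gcd(|Δx|,|Δy|) over the edges gives the boundary count: gcd(23,13) + gcd(32,17) + gcd(3,16) + gcd(6,14) = 1+1+1+2 = 5.
By Pick's theorem I = A − B/2 + 1 = 430.5 − 5/2 + 1 = 429.

429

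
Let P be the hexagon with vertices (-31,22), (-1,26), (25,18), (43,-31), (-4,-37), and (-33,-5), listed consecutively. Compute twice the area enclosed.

6798

Using the shoelace formula, 2A = |[(-31)·26 − (-1)·22] + [(-1)·18 − 25·26] + [25·(-31) − 43·18] + [43·(-37) − (-4)·(-31)] + [(-4)·(-5) − (-33)·(-37)] + [(-33)·22 − (-31)·(-5)]| = 6798, so the area is 3399.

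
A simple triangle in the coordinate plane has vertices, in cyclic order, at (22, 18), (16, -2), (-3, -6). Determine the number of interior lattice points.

The shoelace formula gives twice the area as |(22·(-2) − 16·18) + (16·(-6) − (-3)·(-2)) + ((-3)·18 − 22·(-6))| = 356, so the area is 178.
Summing gcd(|Δx|,|Δy|) over the edges gives the boundary count: gcd(6,20) + gcd(19,4) + gcd(25,24) = 2+1+1 = 4.
Pick's theorem gives I = A − B/2 + 1 = 178 − 4/2 + 1 = 177.

177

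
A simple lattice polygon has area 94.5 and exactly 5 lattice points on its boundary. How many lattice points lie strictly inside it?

Pick's theorem A = I + B/2 − 1 rearranges to I = A − B/2 + 1 = 94.5 − 5/2 + 1 = 93.

93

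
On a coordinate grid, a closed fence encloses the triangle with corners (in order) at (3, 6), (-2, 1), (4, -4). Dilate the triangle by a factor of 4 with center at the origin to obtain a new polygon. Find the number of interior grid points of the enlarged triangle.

427

Using the shoelace formula, 2A = |(3·1 − (-2)·6) + ((-2)·(-4) − 4·1) + (4·6 − 3·(-4))| = 55, so the area is 55/2.
Along each edge there are gcd(|Δx|,|Δy|)+1 lattice points, so counting each shared vertex once the boundary has gcd(5,5) + gcd(6,5) + gcd(1,10) = 5+1+1 = 7.
Scaling by 4 multiplies the area by 4² = 16 (so the new area is 440) and multiplies the boundary lattice-point count by 4, giving 28.
By Pick's theorem, the interior count of the dilated polygon is 440 − 28/2 + 1 = 427.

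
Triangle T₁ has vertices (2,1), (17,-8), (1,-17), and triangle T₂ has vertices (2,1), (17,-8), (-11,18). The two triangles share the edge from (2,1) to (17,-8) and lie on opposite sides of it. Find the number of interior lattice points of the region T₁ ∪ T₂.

The union is the simple quadrilateral with vertices (2,1), (1,-17), (17,-8), (-11,18) in order.
By the shoelace formula, twice the signed area is |(2·(-17) − 1·1) + (1·(-8) − 17·(-17)) + (17·18 − (-11)·(-8)) + ((-11)·1 − 2·18)| = 417, so the area is 417/2.
The number of boundary lattice points is Σ gcd(|Δx|,|Δy|) = gcd(1,18) + gcd(16,9) + gcd(28,26) + gcd(13,17) = 1+1+2+1 = 5.
By Pick's theorem I = A − B/2 + 1 = 417/2 − 5/2 + 1 = 207.

207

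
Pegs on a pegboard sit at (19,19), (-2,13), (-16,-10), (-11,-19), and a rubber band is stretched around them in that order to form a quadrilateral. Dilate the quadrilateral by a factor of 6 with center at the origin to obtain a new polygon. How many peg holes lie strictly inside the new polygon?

15442

Using the shoelace formula, 2A = |(19·13 − (-2)·19) + ((-2)·(-10) − (-16)·13) + ((-16)·(-19) − (-11)·(-10)) + ((-11)·19 − 19·(-19))| = 859, so the area is 429.5.
Summing gcd(|Δx|,|Δy|) over the edges gives the boundary count: gcd(21,6) + gcd(14,23) + gcd(5,9) + gcd(30,38) = 3+1+1+2 = 7.
Scaling by 6 multiplies the area by 6² = 36 (so the new area is 15462) and multiplies the boundary lattice-point count by 6, giving 42.
By Pick's theorem, the interior count of the dilated polygon is 15462 − 42/2 + 1 = 15442.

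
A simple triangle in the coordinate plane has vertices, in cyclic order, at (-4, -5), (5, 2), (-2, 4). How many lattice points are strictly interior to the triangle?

By the shoelace formula, twice the signed area is |((-4)·2 − 5·(-5)) + (5·4 − (-2)·2) + ((-2)·(-5) − (-4)·4)| = 67, so the area is 33.5.
The number of boundary lattice points is Σ gcd(|Δx|,|Δy|) = gcd(9,7) + gcd(7,2) + gcd(2,9) = 1+1+1 = 3.
By Pick's theorem A = I + B/2 − 1, so I = 33.5 − 3/2 + 1 = 33.

33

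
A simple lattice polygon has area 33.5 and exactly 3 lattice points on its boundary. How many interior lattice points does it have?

From Pick's theorem, I = A − B/2 + 1 = 33.5 − 3/2 + 1 = 33.

33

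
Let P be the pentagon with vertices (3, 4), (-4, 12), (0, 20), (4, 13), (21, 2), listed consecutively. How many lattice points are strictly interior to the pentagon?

144

The shoelace formula gives twice the area as |(3·12 − (-4)·4) + ((-4)·20 − 0·12) + (0·13 − 4·20) + (4·2 − 21·13) + (21·4 − 3·2)| = 295, so the area is 295/2.
Summing gcd(|Δx|,|Δy|) over the edges gives the boundary count: gcd(7,8) + gcd(4,8) + gcd(4,7) + gcd(17,11) + gcd(18,2) = 1+4+1+1+2 = 9.
By Pick's theorem A = I + B/2 − 1, so I = 295/2 − 9/2 + 1 = 144.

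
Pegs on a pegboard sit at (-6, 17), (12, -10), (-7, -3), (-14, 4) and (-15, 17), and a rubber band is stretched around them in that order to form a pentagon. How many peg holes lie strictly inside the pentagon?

313

The shoelace formula gives twice the area as |((-6)·(-10) − 12·17) + (12·(-3) − (-7)·(-10)) + ((-7)·4 − (-14)·(-3)) + ((-14)·17 − (-15)·4) + ((-15)·17 − (-6)·17)| = 651, so the area is 651/2.
Summing gcd(|Δx|,|Δy|) over the edges gives the boundary count: gcd(18,27) + gcd(19,7) + gcd(7,7) + gcd(1,13) + gcd(9,0) = 9+1+7+1+9 = 27.
By Pick's theorem A = I + B/2 − 1, so I = 651/2 − 27/2 + 1 = 313.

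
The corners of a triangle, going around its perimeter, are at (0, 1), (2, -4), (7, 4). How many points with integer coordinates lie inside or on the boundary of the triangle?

By the shoelace formula, twice the signed area is |[0·(-4) − 2·1] + [2·4 − 7·(-4)] + [7·1 − 0·4]| = 41, so the area is 41/2.
Summing gcd(|Δx|,|Δy|) over the edges gives the boundary count: gcd(2,5) + gcd(5,8) + gcd(7,3) = 1+1+1 = 3.
Pick's theorem gives I = A − B/2 + 1 = 41/2 − 3/2 + 1 = 20, so the closed region contains I + B = 20 + 3 = 23 lattice points.

23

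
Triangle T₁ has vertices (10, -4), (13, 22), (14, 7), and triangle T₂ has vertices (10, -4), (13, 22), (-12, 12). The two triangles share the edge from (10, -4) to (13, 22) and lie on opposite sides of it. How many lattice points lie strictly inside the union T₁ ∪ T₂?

342

The union is the simple quadrilateral with vertices (10, -4), (14, 7), (13, 22), (-12, 12) in order.
Using the shoelace formula, 2A = |[10·7 − 14·(-4)] + [14·22 − 13·7] + [13·12 − (-12)·22] + [(-12)·(-4) − 10·12]| = 691, so the area is 691/2.
The number of boundary lattice points is Σ gcd(|Δx|,|Δy|) = gcd(4,11) + gcd(1,15) + gcd(25,10) + gcd(22,16) = 1+1+5+2 = 9.
By Pick's theorem I = A − B/2 + 1 = 691/2 − 9/2 + 1 = 342.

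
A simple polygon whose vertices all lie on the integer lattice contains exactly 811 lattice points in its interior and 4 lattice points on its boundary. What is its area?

Pick's theorem states A = I + B/2 − 1, so A = 811 + 4/2 − 1 = 812.

812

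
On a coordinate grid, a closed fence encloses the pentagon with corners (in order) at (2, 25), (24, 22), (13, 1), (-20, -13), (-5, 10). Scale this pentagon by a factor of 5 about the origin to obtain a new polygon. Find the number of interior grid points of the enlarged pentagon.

17201

The shoelace formula gives twice the area as |[2·22 − 24·25] + [24·1 − 13·22] + [13·(-13) − (-20)·1] + [(-20)·10 − (-5)·(-13)] + [(-5)·25 − 2·10]| = 1377, so the area is 688.5.
Summing gcd(|Δx|,|Δy|) over the edges gives the boundary count: gcd(22,3) + gcd(11,21) + gcd(33,14) + gcd(15,23) + gcd(7,15) = 1+1+1+1+1 = 5.
Scaling by 5 multiplies the area by 5² = 25 (so the new area is 34425/2) and multiplies the boundary lattice-point count by 5, giving 25.
By Pick's theorem, the interior count of the dilated polygon is 34425/2 − 25/2 + 1 = 17201.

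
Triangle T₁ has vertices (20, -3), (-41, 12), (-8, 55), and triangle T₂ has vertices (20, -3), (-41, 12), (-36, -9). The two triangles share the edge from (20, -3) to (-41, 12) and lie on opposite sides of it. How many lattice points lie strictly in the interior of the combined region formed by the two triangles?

2160

The union is the simple quadrilateral with vertices (20, -3), (-8, 55), (-41, 12), (-36, -9) in order.
Using the shoelace formula, 2A = |[20·55 − (-8)·(-3)] + [(-8)·12 − (-41)·55] + [(-41)·(-9) − (-36)·12] + [(-36)·(-3) − 20·(-9)]| = 4324, so the area is 2162.
The number of boundary lattice points is Σ gcd(|Δx|,|Δy|) = gcd(28,58) + gcd(33,43) + gcd(5,21) + gcd(56,6) = 2+1+1+2 = 6.
By Pick's theorem I = A − B/2 + 1 = 2162 − 6/2 + 1 = 2160.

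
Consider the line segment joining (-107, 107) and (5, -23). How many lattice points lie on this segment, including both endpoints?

The number of lattice points on a segment between lattice points is gcd(|Δx|,|Δy|) + 1 = gcd(112,130) + 1 = 2 + 1 = 3.

3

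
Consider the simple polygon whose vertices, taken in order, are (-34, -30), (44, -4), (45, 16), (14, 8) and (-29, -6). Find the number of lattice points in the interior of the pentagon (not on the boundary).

1631

By the shoelace formula, twice the signed area is |[(-34)·(-4) − 44·(-30)] + [44·16 − 45·(-4)] + [45·8 − 14·16] + [14·(-6) − (-29)·8] + [(-29)·(-30) − (-34)·(-6)]| = 3290, so the area is 1645.
The number of boundary lattice points is Σ gcd(|Δx|,|Δy|) = gcd(78,26) + gcd(1,20) + gcd(31,8) + gcd(43,14) + gcd(5,24) = 26+1+1+1+1 = 30.
Pick's theorem gives I = A − B/2 + 1 = 1645 − 30/2 + 1 = 1631.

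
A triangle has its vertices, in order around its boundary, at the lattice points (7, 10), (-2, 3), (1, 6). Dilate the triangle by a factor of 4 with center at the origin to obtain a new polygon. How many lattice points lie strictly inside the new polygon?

By the shoelace formula, twice the signed area is |[7·3 − (-2)·10] + [(-2)·6 − 1·3] + [1·10 − 7·6]| = 6, so the area is 3.
Along each edge there are gcd(|Δx|,|Δy|)+1 lattice points, so counting each shared vertex once the boundary has gcd(9,7) + gcd(3,3) + gcd(6,4) = 1+3+2 = 6.
Scaling by 4 multiplies the area by 4² = 16 (so the new area is 48) and multiplies the boundary lattice-point count by 4, giving 24.
By Pick's theorem, the interior count of the dilated polygon is 48 − 24/2 + 1 = 37.

37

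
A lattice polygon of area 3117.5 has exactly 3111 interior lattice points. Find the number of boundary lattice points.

15

Pick's theorem gives A = I + B/2 − 1, so B = 2(A − I + 1) = 2(3117.5 − 3111 + 1) = 15.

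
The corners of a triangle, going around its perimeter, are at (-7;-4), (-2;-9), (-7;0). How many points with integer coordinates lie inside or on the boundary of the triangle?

By the shoelace formula, twice the signed area is |((-7)·(-9) − (-2)·(-4)) + ((-2)·0 − (-7)·(-9)) + ((-7)·(-4) − (-7)·0)| = 20, so the area is 10.
Summing gcd(|Δx|,|Δy|) over the edges gives the boundary count: gcd(5,5) + gcd(5,9) + gcd(0,4) = 5+1+4 = 10.
Pick's theorem gives I = A − B/2 + 1 = 10 − 10/2 + 1 = 6, so the closed region contains I + B = 6 + 10 = 16 lattice points.

16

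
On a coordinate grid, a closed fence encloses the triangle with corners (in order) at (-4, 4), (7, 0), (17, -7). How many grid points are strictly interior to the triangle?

18

Using the shoelace formula, 2A = |[(-4)·0 − 7·4] + [7·(-7) − 17·0] + [17·4 − (-4)·(-7)]| = 37, so the area is 18.5.
The number of boundary lattice points is Σ gcd(|Δx|,|Δy|) = gcd(11,4) + gcd(10,7) + gcd(21,11) = 1+1+1 = 3.
Pick's theorem gives I = A − B/2 + 1 = 18.5 − 3/2 + 1 = 18.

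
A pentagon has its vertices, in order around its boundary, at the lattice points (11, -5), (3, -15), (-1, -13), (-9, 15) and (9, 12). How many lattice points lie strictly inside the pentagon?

373

Using the shoelace formula, 2A = |(11·(-15) − 3·(-5)) + (3·(-13) − (-1)·(-15)) + ((-1)·15 − (-9)·(-13)) + ((-9)·12 − 9·15) + (9·(-5) − 11·12)| = 756, so the area is 378.
The number of boundary lattice points is Σ gcd(|Δx|,|Δy|) = gcd(8,10) + gcd(4,2) + gcd(8,28) + gcd(18,3) + gcd(2,17) = 2+2+4+3+1 = 12.
By Pick's theorem A = I + B/2 − 1, so I = 378 − 12/2 + 1 = 373.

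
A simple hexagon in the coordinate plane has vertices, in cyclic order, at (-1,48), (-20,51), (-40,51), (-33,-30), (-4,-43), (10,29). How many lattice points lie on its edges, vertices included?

The number of boundary lattice points is Σ gcd(|Δx|,|Δy|) = gcd(19,3) + gcd(20,0) + gcd(7,81) + gcd(29,13) + gcd(14,72) + gcd(11,19) = 1+20+1+1+2+1 = 26.

26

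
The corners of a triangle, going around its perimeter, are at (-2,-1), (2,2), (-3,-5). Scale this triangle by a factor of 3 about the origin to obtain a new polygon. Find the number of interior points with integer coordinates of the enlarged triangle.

The shoelace formula gives twice the area as |((-2)·2 − 2·(-1)) + (2·(-5) − (-3)·2) + ((-3)·(-1) − (-2)·(-5))| = 13, so the area is 6.5.
Summing gcd(|Δx|,|Δy|) over the edges gives the boundary count: gcd(4,3) + gcd(5,7) + gcd(1,4) = 1+1+1 = 3.
Scaling by 3 multiplies the area by 3² = 9 (so the new area is 58.5) and multiplies the boundary lattice-point count by 3, giving 9.
By Pick's theorem, the interior count of the dilated polygon is 58.5 − 9/2 + 1 = 55.

55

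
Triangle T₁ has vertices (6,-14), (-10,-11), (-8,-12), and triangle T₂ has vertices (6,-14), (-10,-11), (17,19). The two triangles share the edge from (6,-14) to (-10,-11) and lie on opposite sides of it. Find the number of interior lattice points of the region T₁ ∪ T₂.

278

The union is the simple quadrilateral with vertices (6,-14), (-8,-12), (-10,-11), (17,19) in order.
By the shoelace formula, twice the signed area is |(6·(-12) − (-8)·(-14)) + ((-8)·(-11) − (-10)·(-12)) + ((-10)·19 − 17·(-11)) + (17·(-14) − 6·19)| = 571, so the area is 285.5.
Summing gcd(|Δx|,|Δy|) over the edges gives the boundary count: gcd(14,2) + gcd(2,1) + gcd(27,30) + gcd(11,33) = 2+1+3+11 = 17.
By Pick's theorem I = A − B/2 + 1 = 285.5 − 17/2 + 1 = 278.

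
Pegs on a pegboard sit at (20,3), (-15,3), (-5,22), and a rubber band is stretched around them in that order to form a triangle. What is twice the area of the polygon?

The shoelace formula gives twice the area as |[20·3 − (-15)·3] + [(-15)·22 − (-5)·3] + [(-5)·3 − 20·22]| = 665, so the area is 665/2.

665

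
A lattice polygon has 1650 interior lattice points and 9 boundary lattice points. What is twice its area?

By Pick's theorem, A = I + B/2 − 1 = 1650 + 9/2 − 1 = 3307/2.
Hence 2A = 3307.

3307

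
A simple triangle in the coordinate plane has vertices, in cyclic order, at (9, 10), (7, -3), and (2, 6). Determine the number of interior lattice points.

By the shoelace formula, twice the signed area is |(9·(-3) − 7·10) + (7·6 − 2·(-3)) + (2·10 − 9·6)| = 83, so the area is 83/2.
The number of boundary lattice points is Σ gcd(|Δx|,|Δy|) = gcd(2,13) + gcd(5,9) + gcd(7,4) = 1+1+1 = 3.
By Pick's theorem A = I + B/2 − 1, so I = 83/2 − 3/2 + 1 = 41.

41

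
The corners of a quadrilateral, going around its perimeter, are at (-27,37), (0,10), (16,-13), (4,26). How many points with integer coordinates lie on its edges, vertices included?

32

The number of boundary lattice points is Σ gcd(|Δx|,|Δy|) = gcd(27,27) + gcd(16,23) + gcd(12,39) + gcd(31,11) = 27+1+3+1 = 32.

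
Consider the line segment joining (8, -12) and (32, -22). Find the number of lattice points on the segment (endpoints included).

3

The number of lattice points on a segment between lattice points is gcd(|Δx|,|Δy|) + 1 = gcd(24,10) + 1 = 2 + 1 = 3.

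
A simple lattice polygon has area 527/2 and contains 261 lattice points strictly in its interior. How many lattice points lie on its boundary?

Pick's theorem gives A = I + B/2 − 1, so B = 2(A − I + 1) = 2(527/2 − 261 + 1) = 7.

7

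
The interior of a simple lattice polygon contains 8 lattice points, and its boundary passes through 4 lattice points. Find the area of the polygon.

9

Pick's theorem states A = I + B/2 − 1, so A = 8 + 4/2 − 1 = 9.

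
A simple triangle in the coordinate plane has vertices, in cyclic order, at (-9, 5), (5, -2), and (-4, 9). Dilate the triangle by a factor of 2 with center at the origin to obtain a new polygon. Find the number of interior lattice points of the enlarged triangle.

174

The shoelace formula gives twice the area as |[(-9)·(-2) − 5·5] + [5·9 − (-4)·(-2)] + [(-4)·5 − (-9)·9]| = 91, so the area is 91/2.
Along each edge there are gcd(|Δx|,|Δy|)+1 lattice points, so counting each shared vertex once the boundary has gcd(14,7) + gcd(9,11) + gcd(5,4) = 7+1+1 = 9.
Scaling by 2 multiplies the area by 2² = 4 (so the new area is 182) and multiplies the boundary lattice-point count by 2, giving 18.
By Pick's theorem, the interior count of the dilated polygon is 182 − 18/2 + 1 = 174.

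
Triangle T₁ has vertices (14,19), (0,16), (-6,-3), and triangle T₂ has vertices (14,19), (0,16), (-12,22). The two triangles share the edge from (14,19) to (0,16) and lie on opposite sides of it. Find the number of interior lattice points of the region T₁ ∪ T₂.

The union is the simple quadrilateral with vertices (14,19), (-6,-3), (0,16), (-12,22) in order.
Using the shoelace formula, 2A = |[14·(-3) − (-6)·19] + [(-6)·16 − 0·(-3)] + [0·22 − (-12)·16] + [(-12)·19 − 14·22]| = 368, so the area is 184.
Summing gcd(|Δx|,|Δy|) over the edges gives the boundary count: gcd(20,22) + gcd(6,19) + gcd(12,6) + gcd(26,3) = 2+1+6+1 = 10.
By Pick's theorem I = A − B/2 + 1 = 184 − 10/2 + 1 = 180.

180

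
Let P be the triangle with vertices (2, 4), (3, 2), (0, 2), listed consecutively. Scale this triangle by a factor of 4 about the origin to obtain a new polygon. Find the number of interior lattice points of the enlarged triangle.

The shoelace formula gives twice the area as |(2·2 − 3·4) + (3·2 − 0·2) + (0·4 − 2·2)| = 6, so the area is 3.
Summing gcd(|Δx|,|Δy|) over the edges gives the boundary count: gcd(1,2) + gcd(3,0) + gcd(2,2) = 1+3+2 = 6.
Scaling by 4 multiplies the area by 4² = 16 (so the new area is 48) and multiplies the boundary lattice-point count by 4, giving 24.
By Pick's theorem, the interior count of the dilated polygon is 48 − 24/2 + 1 = 37.

37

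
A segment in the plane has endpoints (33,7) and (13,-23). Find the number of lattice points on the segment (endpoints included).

The number of lattice points on a segment between lattice points is gcd(|Δx|,|Δy|) + 1 = gcd(20,30) + 1 = 10 + 1 = 11.

11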